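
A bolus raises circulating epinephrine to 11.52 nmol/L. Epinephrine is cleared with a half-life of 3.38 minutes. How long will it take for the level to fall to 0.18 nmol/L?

0.18/11.52 = 1/64, so 6 half-lives have elapsed.
t = 6 × 3.38 = 20.28 minutes.

20.28 minutes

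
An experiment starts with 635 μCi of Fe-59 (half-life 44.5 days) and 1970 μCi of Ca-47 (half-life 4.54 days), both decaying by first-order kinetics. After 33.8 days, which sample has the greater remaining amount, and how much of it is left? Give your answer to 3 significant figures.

Fe-59, 375 μCi

Fe-59: 635 × (1/2)^0.75955 ≈ 375.08 μCi.
Ca-47: 1970 × (1/2)^7.4449 ≈ 11.306 μCi.
Fe-59 has more remaining, at ≈ 375.08 μCi.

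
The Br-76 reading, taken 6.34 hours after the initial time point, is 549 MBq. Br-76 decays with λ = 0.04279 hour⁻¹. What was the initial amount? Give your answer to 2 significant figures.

t½ = ln 2 / λ = 0.69315 / 0.04279 ≈ 16.199 hours.
Number of half-lives elapsed: n = 6.34/16.199 ≈ 0.39139.
A₀ = A × 2^n = 549 × 2^0.39139 = 549 × 1.3117 ≈ 720.1 MBq.

720 MBq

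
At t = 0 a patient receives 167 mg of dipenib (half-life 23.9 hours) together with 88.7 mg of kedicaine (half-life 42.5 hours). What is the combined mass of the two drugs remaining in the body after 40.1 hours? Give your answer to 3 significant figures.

dipenib: 167 × (1/2)^(40.1/23.9) = 167 × (1/2)^1.6778 ≈ 52.196 mg.
kedicaine: 88.7 × (1/2)^(40.1/42.5) = 88.7 × (1/2)^0.94353 ≈ 46.12 mg.
Total = 52.196 + 46.12 ≈ 98.317 mg.

98.3 mg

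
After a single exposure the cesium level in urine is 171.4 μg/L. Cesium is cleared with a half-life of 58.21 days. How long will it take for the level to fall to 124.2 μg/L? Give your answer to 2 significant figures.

Fraction remaining = 124.2/171.4 ≈ 0.72462.
n = log₂(171.4/124.2) = ln(1.38)/ln 2 ≈ 0.4647 half-lives.
t = n × t½ = 0.4647 × 58.21 ≈ 27.05 days.

27 days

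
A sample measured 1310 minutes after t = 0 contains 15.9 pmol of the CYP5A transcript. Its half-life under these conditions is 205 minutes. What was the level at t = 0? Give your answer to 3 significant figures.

Number of half-lives elapsed: n = 1310/205 ≈ 6.3902.
A₀ = A × 2^n = 15.9 × 2^6.3902 = 15.9 × 83.879 ≈ 1333.7 pmol.

1330 pmol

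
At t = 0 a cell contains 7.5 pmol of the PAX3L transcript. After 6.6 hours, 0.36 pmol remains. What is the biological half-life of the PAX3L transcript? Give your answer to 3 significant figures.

A/A₀ = 0.36/7.5 ≈ 0.048.
n = log₂(20.833) ≈ 4.3808 half-lives elapsed in 6.6 hours.
t½ = 6.6/4.3808 ≈ 1.5066 hours.

1.51 hours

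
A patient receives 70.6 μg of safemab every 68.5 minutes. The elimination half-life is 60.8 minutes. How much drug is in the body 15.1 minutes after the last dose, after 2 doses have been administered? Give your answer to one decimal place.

86.7 μg

The 2 doses were given 83.6, 15.1 minutes ago.
Total = 70.6·(1/2)^(83.6/60.8) + 70.6·(1/2)^(15.1/60.8)
      = 27.22 + 59.435 ≈ 86.655 μg.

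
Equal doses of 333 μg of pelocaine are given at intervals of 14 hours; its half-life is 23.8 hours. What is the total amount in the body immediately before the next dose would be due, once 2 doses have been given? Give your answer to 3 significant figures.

369 μg

The 2 doses were given 28, 14 hours ago.
Total = 333·(1/2)^(28/23.8) + 333·(1/2)^(14/23.8)
      = 147.33 + 221.5 ≈ 368.83 μg.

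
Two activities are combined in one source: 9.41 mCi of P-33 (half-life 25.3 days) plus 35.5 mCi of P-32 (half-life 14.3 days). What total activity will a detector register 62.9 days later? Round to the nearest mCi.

P-33: 9.41 × (1/2)^(62.9/25.3) = 9.41 × (1/2)^2.4862 ≈ 1.6795 mCi.
P-32: 35.5 × (1/2)^(62.9/14.3) = 35.5 × (1/2)^4.3986 ≈ 1.6831 mCi.
Total = 1.6795 + 1.6831 ≈ 3.3626 mCi.

3 mCi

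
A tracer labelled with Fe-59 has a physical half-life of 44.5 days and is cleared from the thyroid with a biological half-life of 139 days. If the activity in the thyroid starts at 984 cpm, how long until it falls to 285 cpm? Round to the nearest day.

60 days

1/t_eff = 1/t_phys + 1/t_biol = 1/44.5 + 1/139 = 0.029666 per day.
t_eff = 44.5 × 139 / (44.5 + 139) ≈ 33.708 days.
n = log₂(984/285) ≈ 1.7877; t = 1.7877 × 33.708 ≈ 60.26 days.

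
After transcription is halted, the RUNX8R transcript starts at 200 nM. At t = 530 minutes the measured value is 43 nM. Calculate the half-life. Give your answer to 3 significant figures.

239 minutes

A/A₀ = 43/200 ≈ 0.215.
n = log₂(4.6512) ≈ 2.2176 half-lives elapsed in 530 minutes.
t½ = 530/2.2176 ≈ 239 minutes.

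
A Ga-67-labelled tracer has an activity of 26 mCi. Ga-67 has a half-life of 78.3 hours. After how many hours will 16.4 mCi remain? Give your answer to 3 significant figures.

52.1 hours

Fraction remaining = 16.4/26 ≈ 0.63077.
n = log₂(26/16.4) = ln(1.5854)/ln 2 ≈ 0.66482 half-lives.
t = n × t½ = 0.66482 × 78.3 ≈ 52.055 hours.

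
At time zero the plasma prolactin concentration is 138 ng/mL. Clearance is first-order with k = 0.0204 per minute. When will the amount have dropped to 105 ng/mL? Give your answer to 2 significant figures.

t½ = ln 2 / k = 0.69315 / 0.0204 ≈ 33.978 minutes.
Fraction remaining = 105/138 ≈ 0.76087.
n = log₂(138/105) = ln(1.3143)/ln 2 ≈ 0.39428 half-lives.
t = n × t½ = 0.39428 × 33.978 ≈ 13.397 minutes.

13 minutes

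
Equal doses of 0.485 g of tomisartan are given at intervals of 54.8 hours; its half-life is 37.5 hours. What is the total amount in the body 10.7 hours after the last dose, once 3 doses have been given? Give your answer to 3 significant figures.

0.595 g

The 3 doses were given 120.3, 65.5, 10.7 hours ago.
Total = 0.485·(1/2)^(120.3/37.5) + 0.485·(1/2)^(65.5/37.5) + 0.485·(1/2)^(10.7/37.5)
      = 0.052485 + 0.14452 + 0.39797 ≈ 0.59498 g.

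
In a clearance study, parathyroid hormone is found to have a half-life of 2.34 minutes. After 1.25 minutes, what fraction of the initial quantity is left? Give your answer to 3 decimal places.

0.691

n = 1.25/2.34 ≈ 0.53419 half-lives.
Fraction remaining = (1/2)^0.53419 ≈ 0.69055.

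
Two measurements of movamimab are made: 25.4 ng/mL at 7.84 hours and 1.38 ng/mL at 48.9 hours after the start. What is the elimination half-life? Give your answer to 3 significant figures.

Over Δt = 48.9 − 7.84 = 41.06 hours, the level fell by a factor of 25.4/1.38 ≈ 18.406.
n = log₂(18.406) ≈ 4.2021 half-lives, so t½ = 41.06/4.2021 ≈ 9.7713 hours.

9.77 hours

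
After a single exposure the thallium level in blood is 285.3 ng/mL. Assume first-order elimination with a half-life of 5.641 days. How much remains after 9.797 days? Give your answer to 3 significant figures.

Number of half-lives: n = 9.797/5.641 ≈ 1.7367.
Remaining = 285.3 × (1/2)^1.7367 = 285.3 × 0.30005 ≈ 85.603 ng/mL.

85.6 ng/mL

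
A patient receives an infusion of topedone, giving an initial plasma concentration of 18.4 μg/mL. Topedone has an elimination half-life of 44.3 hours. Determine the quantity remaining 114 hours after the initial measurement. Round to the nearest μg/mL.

Number of half-lives: n = 114/44.3 ≈ 2.5734.
Remaining = 18.4 × (1/2)^2.5734 = 18.4 × 0.16801 ≈ 3.0914 μg/mL.

3 μg/mL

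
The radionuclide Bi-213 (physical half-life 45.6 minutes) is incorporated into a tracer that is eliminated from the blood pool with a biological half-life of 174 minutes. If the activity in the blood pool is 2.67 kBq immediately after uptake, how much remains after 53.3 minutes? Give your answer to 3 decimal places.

1/t_eff = 1/t_phys + 1/t_biol = 1/45.6 + 1/174 = 0.027677 per minute.
t_eff = 45.6 × 174 / (45.6 + 174) ≈ 36.131 minutes.
Remaining = 2.67 × (1/2)^(53.3/36.131) = 2.67 × (1/2)^1.4752 ≈ 0.96037 kBq.

0.960 kBq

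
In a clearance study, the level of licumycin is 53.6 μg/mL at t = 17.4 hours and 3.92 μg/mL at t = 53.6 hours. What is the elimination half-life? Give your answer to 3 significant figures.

9.59 hours

Over Δt = 53.6 − 17.4 = 36.2 hours, the level fell by a factor of 53.6/3.92 ≈ 13.673.
n = log₂(13.673) ≈ 3.7733 half-lives, so t½ = 36.2/3.7733 ≈ 9.5937 hours.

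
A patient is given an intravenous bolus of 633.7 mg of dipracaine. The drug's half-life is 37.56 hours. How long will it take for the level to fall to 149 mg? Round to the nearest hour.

Fraction remaining = 149/633.7 ≈ 0.23513.
n = log₂(633.7/149) = ln(4.253)/ln 2 ≈ 2.0885 half-lives.
t = n × t½ = 2.0885 × 37.56 ≈ 78.444 hours.

78 hours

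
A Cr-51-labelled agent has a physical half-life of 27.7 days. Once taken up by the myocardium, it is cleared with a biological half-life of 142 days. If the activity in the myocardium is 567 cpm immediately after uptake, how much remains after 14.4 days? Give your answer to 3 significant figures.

1/t_eff = 1/t_phys + 1/t_biol = 1/27.7 + 1/142 = 0.043143 per day.
t_eff = 27.7 × 142 / (27.7 + 142) ≈ 23.179 days.
Remaining = 567 × (1/2)^(14.4/23.179) = 567 × (1/2)^0.62126 ≈ 368.61 cpm.

369 cpm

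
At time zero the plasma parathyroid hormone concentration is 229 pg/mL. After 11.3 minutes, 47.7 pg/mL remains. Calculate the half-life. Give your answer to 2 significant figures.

5.0 minutes

A/A₀ = 47.7/229 ≈ 0.2083.
n = log₂(4.8008) ≈ 2.2633 half-lives elapsed in 11.3 minutes.
t½ = 11.3/2.2633 ≈ 4.9927 minutes.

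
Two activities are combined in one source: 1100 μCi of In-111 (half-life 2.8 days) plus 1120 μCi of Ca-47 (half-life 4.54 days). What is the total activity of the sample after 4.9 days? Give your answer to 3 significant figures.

In-111: 1100 × (1/2)^(4.9/2.8) = 1100 × (1/2)^1.75 ≈ 327.03 μCi.
Ca-47: 1120 × (1/2)^(4.9/4.54) = 1120 × (1/2)^1.0793 ≈ 530.05 μCi.
Total = 327.03 + 530.05 ≈ 857.08 μCi.

857 μCi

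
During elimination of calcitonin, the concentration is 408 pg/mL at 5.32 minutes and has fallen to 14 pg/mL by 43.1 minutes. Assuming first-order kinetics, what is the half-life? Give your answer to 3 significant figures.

7.77 minutes

Over Δt = 43.1 − 5.32 = 37.78 minutes, the level fell by a factor of 408/14 ≈ 29.143.
n = log₂(29.143) ≈ 4.8651 half-lives, so t½ = 37.78/4.8651 ≈ 7.7656 minutes.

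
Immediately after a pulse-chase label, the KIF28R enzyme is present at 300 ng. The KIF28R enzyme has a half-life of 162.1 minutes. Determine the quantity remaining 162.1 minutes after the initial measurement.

150 ng

Elapsed time is 1 half-life (162.1/162.1).
Each half-life halves the amount: 300 × (1/2)^1 = 300/2 = 150 ng.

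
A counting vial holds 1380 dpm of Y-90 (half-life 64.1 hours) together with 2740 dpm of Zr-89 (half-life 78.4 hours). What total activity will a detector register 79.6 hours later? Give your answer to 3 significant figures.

1940 dpm

Y-90: 1380 × (1/2)^(79.6/64.1) = 1380 × (1/2)^1.2418 ≈ 583.52 dpm.
Zr-89: 2740 × (1/2)^(79.6/78.4) = 2740 × (1/2)^1.0153 ≈ 1355.5 dpm.
Total = 583.52 + 1355.5 ≈ 1939.1 dpm.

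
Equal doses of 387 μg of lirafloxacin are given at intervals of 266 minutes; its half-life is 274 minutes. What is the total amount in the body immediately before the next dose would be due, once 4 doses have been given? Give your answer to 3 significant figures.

The 4 doses were given 1064, 798, 532, 266 minutes ago.
Total = 387·(1/2)^(1064/274) + 387·(1/2)^(798/274) + 387·(1/2)^(532/274) + 387·(1/2)^(266/274)
      = 26.227 + 51.403 + 100.75 + 197.46 ≈ 375.83 μg.

376 μg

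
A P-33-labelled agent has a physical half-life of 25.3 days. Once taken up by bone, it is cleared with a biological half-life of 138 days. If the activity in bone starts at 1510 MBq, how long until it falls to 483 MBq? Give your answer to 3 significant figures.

1/t_eff = 1/t_phys + 1/t_biol = 1/25.3 + 1/138 = 0.046772 per day.
t_eff = 25.3 × 138 / (25.3 + 138) ≈ 21.38 days.
n = log₂(1510/483) ≈ 1.6445; t = 1.6445 × 21.38 ≈ 35.159 days.

35.2 days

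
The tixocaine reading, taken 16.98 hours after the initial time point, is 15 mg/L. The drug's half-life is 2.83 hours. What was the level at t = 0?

960 mg/L

Number of half-lives elapsed: n = 16.98/2.83 ≈ 6.
A₀ = A × 2^n = 15 × 2^6 = 15 × 64 ≈ 960 mg/L.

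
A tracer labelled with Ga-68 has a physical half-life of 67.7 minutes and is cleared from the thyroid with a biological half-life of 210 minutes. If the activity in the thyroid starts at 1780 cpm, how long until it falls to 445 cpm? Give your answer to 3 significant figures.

102 minutes

1/t_eff = 1/t_phys + 1/t_biol = 1/67.7 + 1/210 = 0.019533 per minute.
t_eff = 67.7 × 210 / (67.7 + 210) ≈ 51.196 minutes.
n = log₂(1780/445) ≈ 2; t = 2 × 51.196 ≈ 102.39 minutes.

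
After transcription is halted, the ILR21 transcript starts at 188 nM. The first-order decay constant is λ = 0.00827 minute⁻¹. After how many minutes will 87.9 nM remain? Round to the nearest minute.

92 minutes

t½ = ln 2 / λ = 0.69315 / 0.00827 ≈ 83.815 minutes.
Fraction remaining = 87.9/188 ≈ 0.46755.
n = log₂(188/87.9) = ln(2.1388)/ln 2 ≈ 1.0968 half-lives.
t = n × t½ = 1.0968 × 83.815 ≈ 91.928 minutes.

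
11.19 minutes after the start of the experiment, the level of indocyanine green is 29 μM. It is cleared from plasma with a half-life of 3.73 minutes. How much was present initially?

Number of half-lives elapsed: n = 11.19/3.73 ≈ 3.
A₀ = A × 2^n = 29 × 2^3 = 29 × 8 ≈ 232 μM.

232 μM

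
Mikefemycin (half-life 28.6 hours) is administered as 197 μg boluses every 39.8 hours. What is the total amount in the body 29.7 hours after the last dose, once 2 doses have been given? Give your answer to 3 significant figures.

132 μg

The 2 doses were given 69.5, 29.7 hours ago.
Total = 197·(1/2)^(69.5/28.6) + 197·(1/2)^(29.7/28.6)
      = 36.555 + 95.909 ≈ 132.46 μg.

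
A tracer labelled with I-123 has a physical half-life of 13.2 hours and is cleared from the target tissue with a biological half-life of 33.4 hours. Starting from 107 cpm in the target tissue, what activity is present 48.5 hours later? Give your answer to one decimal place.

3.1 cpm

1/t_eff = 1/t_phys + 1/t_biol = 1/13.2 + 1/33.4 = 0.1057 per hour.
t_eff = 13.2 × 33.4 / (13.2 + 33.4) ≈ 9.4609 hours.
Remaining = 107 × (1/2)^(48.5/9.4609) = 107 × (1/2)^5.1263 ≈ 3.0634 cpm.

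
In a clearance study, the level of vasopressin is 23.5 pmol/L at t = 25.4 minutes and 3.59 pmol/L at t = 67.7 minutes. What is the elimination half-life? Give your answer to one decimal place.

Over Δt = 67.7 − 25.4 = 42.3 minutes, the level fell by a factor of 23.5/3.59 ≈ 6.546.
n = log₂(6.546) ≈ 2.7106 half-lives, so t½ = 42.3/2.7106 ≈ 15.605 minutes.

15.6 minutes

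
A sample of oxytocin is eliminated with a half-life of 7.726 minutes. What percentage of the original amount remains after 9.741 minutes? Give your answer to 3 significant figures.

n = 9.741/7.726 ≈ 1.2608 half-lives.
Fraction remaining = (1/2)^1.2608 ≈ 0.41731, i.e. 41.731%.

41.7%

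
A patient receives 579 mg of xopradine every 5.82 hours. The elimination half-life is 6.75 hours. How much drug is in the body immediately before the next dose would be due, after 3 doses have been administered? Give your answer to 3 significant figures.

590 mg

The 3 doses were given 17.46, 11.64, 5.82 hours ago.
Total = 579·(1/2)^(17.46/6.75) + 579·(1/2)^(11.64/6.75) + 579·(1/2)^(5.82/6.75)
      = 96.386 + 175.21 + 318.51 ≈ 590.11 mg.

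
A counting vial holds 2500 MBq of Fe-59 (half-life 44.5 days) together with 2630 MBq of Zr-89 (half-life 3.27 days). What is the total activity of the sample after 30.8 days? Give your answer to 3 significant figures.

1550 MBq

Fe-59: 2500 × (1/2)^(30.8/44.5) = 2500 × (1/2)^0.69213 ≈ 1547.3 MBq.
Zr-89: 2630 × (1/2)^(30.8/3.27) = 2630 × (1/2)^9.419 ≈ 3.8421 MBq.
Total = 1547.3 + 3.8421 ≈ 1551.2 MBq.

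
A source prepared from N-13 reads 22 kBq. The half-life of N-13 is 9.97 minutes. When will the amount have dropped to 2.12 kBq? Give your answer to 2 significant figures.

34 minutes

Fraction remaining = 2.12/22 ≈ 0.096364.
n = log₂(22/2.12) = ln(10.377)/ln 2 ≈ 3.3754 half-lives.
t = n × t½ = 3.3754 × 9.97 ≈ 33.652 minutes.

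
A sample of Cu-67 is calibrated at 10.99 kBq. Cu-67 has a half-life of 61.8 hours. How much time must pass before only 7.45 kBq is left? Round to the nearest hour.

35 hours

Fraction remaining = 7.45/10.99 ≈ 0.67789.
n = log₂(10.99/7.45) = ln(1.4752)/ln 2 ≈ 0.56088 half-lives.
t = n × t½ = 0.56088 × 61.8 ≈ 34.662 hours.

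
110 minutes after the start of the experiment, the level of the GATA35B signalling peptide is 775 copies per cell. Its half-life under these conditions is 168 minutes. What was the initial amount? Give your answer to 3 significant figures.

Number of half-lives elapsed: n = 110/168 ≈ 0.65476.
A₀ = A × 2^n = 775 × 2^0.65476 = 775 × 1.5744 ≈ 1220.1 copies per cell.

1220 copies per cell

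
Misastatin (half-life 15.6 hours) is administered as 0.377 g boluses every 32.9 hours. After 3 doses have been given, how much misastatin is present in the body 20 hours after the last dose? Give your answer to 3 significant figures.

0.199 g

The 3 doses were given 85.8, 52.9, 20 hours ago.
Total = 0.377·(1/2)^(85.8/15.6) + 0.377·(1/2)^(52.9/15.6) + 0.377·(1/2)^(20/15.6)
      = 0.0083306 + 0.035937 + 0.15503 ≈ 0.19929 g.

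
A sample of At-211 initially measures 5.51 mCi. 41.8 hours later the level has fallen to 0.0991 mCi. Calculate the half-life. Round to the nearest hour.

A/A₀ = 0.0991/5.51 ≈ 0.017985.
n = log₂(55.6) ≈ 5.797 half-lives elapsed in 41.8 hours.
t½ = 41.8/5.797 ≈ 7.2106 hours.

7 hours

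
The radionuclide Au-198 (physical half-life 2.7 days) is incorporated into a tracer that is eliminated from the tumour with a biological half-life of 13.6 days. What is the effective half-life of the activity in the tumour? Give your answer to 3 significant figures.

1/t_eff = 1/t_phys + 1/t_biol = 1/2.7 + 1/13.6 = 0.4439 per day.
t_eff = 2.7 × 13.6 / (2.7 + 13.6) ≈ 2.2528 days.

2.25 days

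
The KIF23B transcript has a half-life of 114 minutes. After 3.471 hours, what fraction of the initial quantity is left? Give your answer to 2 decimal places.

0.28

3.471 hours = 208.26 minutes.
n = 208.26/114 ≈ 1.8268 half-lives.
Fraction remaining = (1/2)^1.8268 ≈ 0.28188.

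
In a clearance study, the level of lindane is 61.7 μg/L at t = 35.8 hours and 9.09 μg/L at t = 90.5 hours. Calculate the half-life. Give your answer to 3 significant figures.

19.8 hours

Over Δt = 90.5 − 35.8 = 54.7 hours, the level fell by a factor of 61.7/9.09 ≈ 6.7877.
n = log₂(6.7877) ≈ 2.7629 half-lives, so t½ = 54.7/2.7629 ≈ 19.798 hours.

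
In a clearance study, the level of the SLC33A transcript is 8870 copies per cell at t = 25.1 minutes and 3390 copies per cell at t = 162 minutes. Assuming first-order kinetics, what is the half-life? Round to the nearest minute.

99 minutes

Over Δt = 162 − 25.1 = 136.9 minutes, the level fell by a factor of 8870/3390 ≈ 2.6165.
n = log₂(2.6165) ≈ 1.3876 half-lives, so t½ = 136.9/1.3876 ≈ 98.656 minutes.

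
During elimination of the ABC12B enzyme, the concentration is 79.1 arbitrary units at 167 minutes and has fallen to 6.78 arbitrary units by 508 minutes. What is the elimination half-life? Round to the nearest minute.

Over Δt = 508 − 167 = 341 minutes, the level fell by a factor of 79.1/6.78 ≈ 11.667.
n = log₂(11.667) ≈ 3.5443 half-lives, so t½ = 341/3.5443 ≈ 96.21 minutes.

96 minutes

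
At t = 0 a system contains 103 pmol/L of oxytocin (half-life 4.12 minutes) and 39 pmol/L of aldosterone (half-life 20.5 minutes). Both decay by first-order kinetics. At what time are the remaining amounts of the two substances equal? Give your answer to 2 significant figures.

Set 103·(1/2)^(t/4.12) = 39·(1/2)^(t/20.5).
Taking log₂: log₂(103/39) = t·(1/4.12 − 1/20.5).
log₂(2.641) = 1.4011; 1/4.12 − 1/20.5 = 0.19394.
t = 1.4011 / 0.19394 ≈ 7.2245 minutes.

7.2 minutes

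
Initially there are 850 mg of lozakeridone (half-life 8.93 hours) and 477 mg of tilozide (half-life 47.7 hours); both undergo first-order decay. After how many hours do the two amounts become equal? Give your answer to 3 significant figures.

Set 850·(1/2)^(t/8.93) = 477·(1/2)^(t/47.7).
Taking log₂: log₂(850/477) = t·(1/8.93 − 1/47.7).
log₂(1.782) = 0.83347; 1/8.93 − 1/47.7 = 0.091018.
t = 0.83347 / 0.091018 ≈ 9.1573 hours.

9.16 hours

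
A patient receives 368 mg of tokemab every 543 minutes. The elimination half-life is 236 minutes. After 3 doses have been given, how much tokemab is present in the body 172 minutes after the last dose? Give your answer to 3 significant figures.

276 mg

The 3 doses were given 1258, 715, 172 minutes ago.
Total = 368·(1/2)^(1258/236) + 368·(1/2)^(715/236) + 368·(1/2)^(172/236)
      = 9.1454 + 45.064 + 222.05 ≈ 276.26 mg.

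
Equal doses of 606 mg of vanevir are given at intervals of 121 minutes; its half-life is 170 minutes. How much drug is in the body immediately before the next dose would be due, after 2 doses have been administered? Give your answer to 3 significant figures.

596 mg

The 2 doses were given 242, 121 minutes ago.
Total = 606·(1/2)^(242/170) + 606·(1/2)^(121/170)
      = 225.92 + 370.01 ≈ 595.92 mg.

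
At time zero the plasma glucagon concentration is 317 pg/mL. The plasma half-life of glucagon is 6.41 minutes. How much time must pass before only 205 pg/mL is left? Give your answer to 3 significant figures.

Fraction remaining = 205/317 ≈ 0.64669.
n = log₂(317/205) = ln(1.5463)/ln 2 ≈ 0.62886 half-lives.
t = n × t½ = 0.62886 × 6.41 ≈ 4.031 minutes.

4.03 minutes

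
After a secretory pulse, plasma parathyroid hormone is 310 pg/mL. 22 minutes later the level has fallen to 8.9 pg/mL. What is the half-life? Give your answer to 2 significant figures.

4.3 minutes

A/A₀ = 8.9/310 ≈ 0.02871.
n = log₂(34.831) ≈ 5.1223 half-lives elapsed in 22 minutes.
t½ = 22/5.1223 ≈ 4.2949 minutes.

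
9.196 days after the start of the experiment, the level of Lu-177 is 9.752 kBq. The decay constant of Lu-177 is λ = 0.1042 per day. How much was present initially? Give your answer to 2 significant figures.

t½ = ln 2 / λ = 0.69315 / 0.1042 ≈ 6.6521 days.
Number of half-lives elapsed: n = 9.196/6.6521 ≈ 1.3824.
A₀ = A × 2^n = 9.752 × 2^1.3824 = 9.752 × 2.6071 ≈ 25.424 kBq.

25 kBq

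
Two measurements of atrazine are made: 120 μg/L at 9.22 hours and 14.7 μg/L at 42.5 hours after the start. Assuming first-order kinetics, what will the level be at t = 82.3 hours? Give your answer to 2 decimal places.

1.19 μg/L

Over Δt = 42.5 − 9.22 = 33.28 hours, the level fell by a factor of 120/14.7 ≈ 8.1633.
n = log₂(8.1633) ≈ 3.0291 half-lives, so t½ = 33.28/3.0291 ≈ 10.987 hours.
From t = 42.5 to t = 82.3: 14.7 × (1/2)^((82.3−42.5)/10.987) ≈ 1.1935 μg/L.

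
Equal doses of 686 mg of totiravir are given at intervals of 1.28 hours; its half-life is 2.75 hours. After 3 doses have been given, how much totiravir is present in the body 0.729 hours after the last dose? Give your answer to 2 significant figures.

The 3 doses were given 3.289, 2.009, 0.729 hours ago.
Total = 686·(1/2)^(3.289/2.75) + 686·(1/2)^(2.009/2.75) + 686·(1/2)^(0.729/2.75)
      = 299.43 + 413.44 + 570.85 ≈ 1283.7 mg.

1300 mg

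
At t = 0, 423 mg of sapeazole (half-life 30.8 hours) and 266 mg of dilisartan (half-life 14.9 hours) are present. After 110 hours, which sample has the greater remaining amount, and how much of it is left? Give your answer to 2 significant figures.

sapeazole, 36 mg

sapeazole: 423 × (1/2)^3.5714 ≈ 35.582 mg.
dilisartan: 266 × (1/2)^7.3826 ≈ 1.5941 mg.
Sapeazole has more remaining, at ≈ 35.582 mg.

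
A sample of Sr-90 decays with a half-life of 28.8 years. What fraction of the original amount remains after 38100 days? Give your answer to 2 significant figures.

38100 days = 104.384 years.
n = 104.384/28.8 ≈ 3.6244 half-lives.
Fraction remaining = (1/2)^3.6244 ≈ 0.081085.

0.081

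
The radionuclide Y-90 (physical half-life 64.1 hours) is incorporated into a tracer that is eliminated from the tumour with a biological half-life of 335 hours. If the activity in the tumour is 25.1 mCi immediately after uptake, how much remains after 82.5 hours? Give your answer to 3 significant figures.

1/t_eff = 1/t_phys + 1/t_biol = 1/64.1 + 1/335 = 0.018586 per hour.
t_eff = 64.1 × 335 / (64.1 + 335) ≈ 53.805 hours.
Remaining = 25.1 × (1/2)^(82.5/53.805) = 25.1 × (1/2)^1.5333 ≈ 8.6716 mCi.

8.67 mCi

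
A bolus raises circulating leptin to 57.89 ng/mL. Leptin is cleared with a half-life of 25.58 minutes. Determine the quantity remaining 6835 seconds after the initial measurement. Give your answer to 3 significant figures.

2.64 ng/mL

Convert the elapsed time: 6835 seconds = 113.917 minutes.
Number of half-lives: n = 113.917/25.58 ≈ 4.4533.
Remaining = 57.89 × (1/2)^4.4533 = 57.89 × 0.045647 ≈ 2.6425 ng/mL.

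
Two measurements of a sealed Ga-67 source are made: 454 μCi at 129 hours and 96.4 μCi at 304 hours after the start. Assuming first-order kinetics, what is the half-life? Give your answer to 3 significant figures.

Over Δt = 304 − 129 = 175 hours, the level fell by a factor of 454/96.4 ≈ 4.7095.
n = log₂(4.7095) ≈ 2.2356 half-lives, so t½ = 175/2.2356 ≈ 78.279 hours.

78.3 hours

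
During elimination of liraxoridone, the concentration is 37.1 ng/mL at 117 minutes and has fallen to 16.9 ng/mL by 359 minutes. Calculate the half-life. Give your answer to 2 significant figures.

210 minutes

Over Δt = 359 − 117 = 242 minutes, the level fell by a factor of 37.1/16.9 ≈ 2.1953.
n = log₂(2.1953) ≈ 1.1344 half-lives, so t½ = 242/1.1344 ≈ 213.33 minutes.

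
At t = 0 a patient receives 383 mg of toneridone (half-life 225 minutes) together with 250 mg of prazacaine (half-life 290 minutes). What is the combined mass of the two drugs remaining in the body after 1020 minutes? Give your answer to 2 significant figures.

toneridone: 383 × (1/2)^(1020/225) = 383 × (1/2)^4.5333 ≈ 16.54 mg.
prazacaine: 250 × (1/2)^(1020/290) = 250 × (1/2)^3.5172 ≈ 21.835 mg.
Total = 16.54 + 21.835 ≈ 38.374 mg.

38 mg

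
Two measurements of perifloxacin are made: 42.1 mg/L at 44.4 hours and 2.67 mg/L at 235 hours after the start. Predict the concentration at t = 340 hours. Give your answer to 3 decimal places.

Over Δt = 235 − 44.4 = 190.6 hours, the level fell by a factor of 42.1/2.67 ≈ 15.768.
n = log₂(15.768) ≈ 3.9789 half-lives, so t½ = 190.6/3.9789 ≈ 47.903 hours.
From t = 235 to t = 340: 2.67 × (1/2)^((340−235)/47.903) ≈ 0.58434 mg/L.

0.584 mg/L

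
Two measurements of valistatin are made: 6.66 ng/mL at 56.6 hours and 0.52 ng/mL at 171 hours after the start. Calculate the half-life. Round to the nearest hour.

Over Δt = 171 − 56.6 = 114.4 hours, the level fell by a factor of 6.66/0.52 ≈ 12.808.
n = log₂(12.808) ≈ 3.6789 half-lives, so t½ = 114.4/3.6789 ≈ 31.096 hours.

31 hours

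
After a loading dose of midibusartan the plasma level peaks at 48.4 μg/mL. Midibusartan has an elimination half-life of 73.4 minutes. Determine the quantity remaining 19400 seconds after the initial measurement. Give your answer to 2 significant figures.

2.3 μg/mL

Convert the elapsed time: 19400 seconds = 323.333 minutes.
Number of half-lives: n = 323.333/73.4 ≈ 4.4051.
Remaining = 48.4 × (1/2)^4.4051 = 48.4 × 0.047199 ≈ 2.2845 μg/mL.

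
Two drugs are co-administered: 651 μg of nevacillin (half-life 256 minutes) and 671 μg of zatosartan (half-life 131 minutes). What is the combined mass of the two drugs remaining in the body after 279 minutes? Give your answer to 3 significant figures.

459 μg

nevacillin: 651 × (1/2)^(279/256) = 651 × (1/2)^1.0898 ≈ 305.85 μg.
zatosartan: 671 × (1/2)^(279/131) = 671 × (1/2)^2.1298 ≈ 153.32 μg.
Total = 305.85 + 153.32 ≈ 459.17 μg.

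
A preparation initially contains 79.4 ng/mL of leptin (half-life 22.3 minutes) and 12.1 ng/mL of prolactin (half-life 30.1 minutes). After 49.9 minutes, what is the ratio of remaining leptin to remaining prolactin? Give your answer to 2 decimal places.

leptin: 79.4 × (1/2)^(49.9/22.3) = 79.4 × (1/2)^2.2377 ≈ 16.835 ng/mL.
prolactin: 12.1 × (1/2)^(49.9/30.1) = 12.1 × (1/2)^1.6578 ≈ 3.8347 ng/mL.
Ratio ≈ 16.835 / 3.8347 ≈ 4.3902.

4.39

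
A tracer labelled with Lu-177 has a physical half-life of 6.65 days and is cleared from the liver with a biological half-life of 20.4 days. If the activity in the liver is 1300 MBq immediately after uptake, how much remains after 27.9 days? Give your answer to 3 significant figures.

1/t_eff = 1/t_phys + 1/t_biol = 1/6.65 + 1/20.4 = 0.1994 per day.
t_eff = 6.65 × 20.4 / (6.65 + 20.4) ≈ 5.0152 days.
Remaining = 1300 × (1/2)^(27.9/5.0152) = 1300 × (1/2)^5.5631 ≈ 27.496 MBq.

27.5 MBq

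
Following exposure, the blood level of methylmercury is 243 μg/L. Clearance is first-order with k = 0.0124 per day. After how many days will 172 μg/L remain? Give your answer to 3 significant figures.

27.9 days

t½ = ln 2 / k = 0.69315 / 0.0124 ≈ 55.899 days.
Fraction remaining = 172/243 ≈ 0.70782.
n = log₂(243/172) = ln(1.4128)/ln 2 ≈ 0.49855 half-lives.
t = n × t½ = 0.49855 × 55.899 ≈ 27.868 days.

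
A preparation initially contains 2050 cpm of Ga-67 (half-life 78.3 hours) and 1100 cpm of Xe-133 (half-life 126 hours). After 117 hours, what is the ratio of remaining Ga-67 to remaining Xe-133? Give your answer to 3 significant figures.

Ga-67: 2050 × (1/2)^(117/78.3) = 2050 × (1/2)^1.4943 ≈ 727.68 cpm.
Xe-133: 1100 × (1/2)^(117/126) = 1100 × (1/2)^0.92857 ≈ 577.92 cpm.
Ratio ≈ 727.68 / 577.92 ≈ 1.2591.

1.26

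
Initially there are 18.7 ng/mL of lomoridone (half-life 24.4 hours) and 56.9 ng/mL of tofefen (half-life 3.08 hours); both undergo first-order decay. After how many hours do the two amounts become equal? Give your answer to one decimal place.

Set 18.7·(1/2)^(t/24.4) = 56.9·(1/2)^(t/3.08).
Taking log₂: log₂(18.7/56.9) = t·(1/24.4 − 1/3.08).
log₂(0.32865) = -1.6054; 1/24.4 − 1/3.08 = -0.28369.
t = -1.6054 / -0.28369 ≈ 5.6589 hours.

5.7 hours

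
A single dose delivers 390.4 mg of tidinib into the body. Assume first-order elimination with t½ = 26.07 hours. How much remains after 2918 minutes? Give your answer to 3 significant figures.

Convert the elapsed time: 2918 minutes = 48.6333 hours.
Number of half-lives: n = 48.6333/26.07 ≈ 1.8655.
Remaining = 390.4 × (1/2)^1.8655 = 390.4 × 0.27443 ≈ 107.14 mg.

107 mg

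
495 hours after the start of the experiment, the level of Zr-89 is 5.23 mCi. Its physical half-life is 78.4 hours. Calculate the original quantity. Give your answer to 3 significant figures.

416 mCi

Number of half-lives elapsed: n = 495/78.4 ≈ 6.3138.
A₀ = A × 2^n = 5.23 × 2^6.3138 = 5.23 × 79.549 ≈ 416.04 mCi.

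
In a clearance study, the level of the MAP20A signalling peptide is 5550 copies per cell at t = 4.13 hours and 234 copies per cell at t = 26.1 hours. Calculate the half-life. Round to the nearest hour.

5 hours

Over Δt = 26.1 − 4.13 = 21.97 hours, the level fell by a factor of 5550/234 ≈ 23.718.
n = log₂(23.718) ≈ 4.5679 half-lives, so t½ = 21.97/4.5679 ≈ 4.8096 hours.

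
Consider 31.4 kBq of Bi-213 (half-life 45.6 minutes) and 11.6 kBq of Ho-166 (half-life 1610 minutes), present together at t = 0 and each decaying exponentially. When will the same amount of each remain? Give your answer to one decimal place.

67.4 minutes

Set 31.4·(1/2)^(t/45.6) = 11.6·(1/2)^(t/1610).
Taking log₂: log₂(31.4/11.6) = t·(1/45.6 − 1/1610).
log₂(2.7069) = 1.4366; 1/45.6 − 1/1610 = 0.021309.
t = 1.4366 / 0.021309 ≈ 67.42 minutes.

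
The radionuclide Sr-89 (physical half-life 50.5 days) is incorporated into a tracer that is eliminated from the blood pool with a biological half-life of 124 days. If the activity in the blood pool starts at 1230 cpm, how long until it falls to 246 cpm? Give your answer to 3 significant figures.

83.3 days

1/t_eff = 1/t_phys + 1/t_biol = 1/50.5 + 1/124 = 0.027866 per day.
t_eff = 50.5 × 124 / (50.5 + 124) ≈ 35.885 days.
n = log₂(1230/246) ≈ 2.3219; t = 2.3219 × 35.885 ≈ 83.323 days.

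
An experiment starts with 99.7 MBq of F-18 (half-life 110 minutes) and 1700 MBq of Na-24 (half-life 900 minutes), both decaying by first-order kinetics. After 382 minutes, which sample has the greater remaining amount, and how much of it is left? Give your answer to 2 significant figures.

Na-24, 1300 MBq

F-18: 99.7 × (1/2)^3.4727 ≈ 8.9805 MBq.
Na-24: 1700 × (1/2)^0.42444 ≈ 1266.7 MBq.
Na-24 has more remaining, at ≈ 1266.7 MBq.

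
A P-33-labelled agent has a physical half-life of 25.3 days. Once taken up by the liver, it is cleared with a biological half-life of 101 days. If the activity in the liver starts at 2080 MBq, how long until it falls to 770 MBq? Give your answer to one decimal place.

1/t_eff = 1/t_phys + 1/t_biol = 1/25.3 + 1/101 = 0.049427 per day.
t_eff = 25.3 × 101 / (25.3 + 101) ≈ 20.232 days.
n = log₂(2080/770) ≈ 1.4337; t = 1.4337 × 20.232 ≈ 29.006 days.

29.0 days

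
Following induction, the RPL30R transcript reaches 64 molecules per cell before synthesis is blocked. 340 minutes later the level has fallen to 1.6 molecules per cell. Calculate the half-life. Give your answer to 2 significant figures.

A/A₀ = 1.6/64 ≈ 0.025.
n = log₂(40) ≈ 5.3219 half-lives elapsed in 340 minutes.
t½ = 340/5.3219 ≈ 63.887 minutes.

64 minutes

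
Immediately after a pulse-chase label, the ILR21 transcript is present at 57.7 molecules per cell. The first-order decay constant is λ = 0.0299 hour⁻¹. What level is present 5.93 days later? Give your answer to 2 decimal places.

0.82 molecules per cell

t½ = ln 2 / λ = 0.69315 / 0.0299 ≈ 23.182 hours.
Convert the elapsed time: 5.93 days = 142.32 hours.
Number of half-lives: n = 142.32/23.182 ≈ 6.1392.
Remaining = 57.7 × (1/2)^6.1392 = 57.7 × 0.014188 ≈ 0.81864 molecules per cell.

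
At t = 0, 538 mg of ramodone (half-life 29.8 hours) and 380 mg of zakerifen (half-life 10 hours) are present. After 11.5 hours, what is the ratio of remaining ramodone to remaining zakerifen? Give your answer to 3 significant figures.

2.40

ramodone: 538 × (1/2)^(11.5/29.8) = 538 × (1/2)^0.38591 ≈ 411.73 mg.
zakerifen: 380 × (1/2)^(11.5/10) = 380 × (1/2)^1.15 ≈ 171.24 mg.
Ratio ≈ 411.73 / 171.24 ≈ 2.4044.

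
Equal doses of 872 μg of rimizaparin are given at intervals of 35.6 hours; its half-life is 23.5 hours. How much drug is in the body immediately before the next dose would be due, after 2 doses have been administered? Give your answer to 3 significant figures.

The 2 doses were given 71.2, 35.6 hours ago.
Total = 872·(1/2)^(71.2/23.5) + 872·(1/2)^(35.6/23.5)
      = 106.77 + 305.13 ≈ 411.9 μg.

412 μg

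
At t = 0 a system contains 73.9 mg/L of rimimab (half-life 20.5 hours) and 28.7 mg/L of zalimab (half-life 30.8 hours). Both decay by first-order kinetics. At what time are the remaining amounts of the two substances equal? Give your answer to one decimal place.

83.6 hours

Set 73.9·(1/2)^(t/20.5) = 28.7·(1/2)^(t/30.8).
Taking log₂: log₂(73.9/28.7) = t·(1/20.5 − 1/30.8).
log₂(2.5749) = 1.3645; 1/20.5 − 1/30.8 = 0.016313.
t = 1.3645 / 0.016313 ≈ 83.647 hours.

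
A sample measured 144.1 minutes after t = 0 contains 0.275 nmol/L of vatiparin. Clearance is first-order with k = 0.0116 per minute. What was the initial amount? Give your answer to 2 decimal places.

1.46 nmol/L

t½ = ln 2 / k = 0.69315 / 0.0116 ≈ 59.754 minutes.
Number of half-lives elapsed: n = 144.1/59.754 ≈ 2.4116.
A₀ = A × 2^n = 0.275 × 2^2.4116 = 0.275 × 5.3205 ≈ 1.4631 nmol/L.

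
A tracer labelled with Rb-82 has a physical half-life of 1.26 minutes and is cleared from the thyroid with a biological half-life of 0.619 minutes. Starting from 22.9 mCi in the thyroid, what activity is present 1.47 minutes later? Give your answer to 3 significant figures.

1.97 mCi

1/t_eff = 1/t_phys + 1/t_biol = 1/1.26 + 1/0.619 = 2.4092 per minute.
t_eff = 1.26 × 0.619 / (1.26 + 0.619) ≈ 0.41508 minutes.
Remaining = 22.9 × (1/2)^(1.47/0.41508) = 22.9 × (1/2)^3.5415 ≈ 1.9667 mCi.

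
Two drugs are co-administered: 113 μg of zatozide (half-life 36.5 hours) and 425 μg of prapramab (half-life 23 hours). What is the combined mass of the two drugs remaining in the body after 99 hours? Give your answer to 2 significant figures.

zatozide: 113 × (1/2)^(99/36.5) = 113 × (1/2)^2.7123 ≈ 17.242 μg.
prapramab: 425 × (1/2)^(99/23) = 425 × (1/2)^4.3043 ≈ 21.511 μg.
Total = 17.242 + 21.511 ≈ 38.752 μg.

39 μg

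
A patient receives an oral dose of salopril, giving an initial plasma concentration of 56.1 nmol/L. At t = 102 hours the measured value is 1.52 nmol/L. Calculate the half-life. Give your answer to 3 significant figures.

19.6 hours

A/A₀ = 1.52/56.1 ≈ 0.027094.
n = log₂(36.908) ≈ 5.2059 half-lives elapsed in 102 hours.
t½ = 102/5.2059 ≈ 19.593 hours.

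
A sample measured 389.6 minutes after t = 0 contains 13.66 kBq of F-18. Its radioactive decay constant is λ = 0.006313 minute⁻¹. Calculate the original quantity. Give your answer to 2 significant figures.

t½ = ln 2 / λ = 0.69315 / 0.006313 ≈ 109.8 minutes.
Number of half-lives elapsed: n = 389.6/109.8 ≈ 3.5484.
A₀ = A × 2^n = 13.66 × 2^3.5484 = 13.66 × 11.699 ≈ 159.81 kBq.

160 kBq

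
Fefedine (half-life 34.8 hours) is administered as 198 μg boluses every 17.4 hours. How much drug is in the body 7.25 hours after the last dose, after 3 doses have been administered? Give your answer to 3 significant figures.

378 μg

The 3 doses were given 42.05, 24.65, 7.25 hours ago.
Total = 198·(1/2)^(42.05/34.8) + 198·(1/2)^(24.65/34.8) + 198·(1/2)^(7.25/34.8)
      = 85.688 + 121.18 + 171.38 ≈ 378.25 μg.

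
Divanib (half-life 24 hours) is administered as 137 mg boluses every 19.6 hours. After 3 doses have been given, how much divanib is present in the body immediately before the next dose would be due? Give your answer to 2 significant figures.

The 3 doses were given 58.8, 39.2, 19.6 hours ago.
Total = 137·(1/2)^(58.8/24) + 137·(1/2)^(39.2/24) + 137·(1/2)^(19.6/24)
      = 25.072 + 44.161 + 77.782 ≈ 147.02 mg.

150 mg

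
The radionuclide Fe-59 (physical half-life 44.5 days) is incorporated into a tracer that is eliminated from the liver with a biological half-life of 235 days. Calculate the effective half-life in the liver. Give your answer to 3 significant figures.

37.4 days

1/t_eff = 1/t_phys + 1/t_biol = 1/44.5 + 1/235 = 0.026727 per day.
t_eff = 44.5 × 235 / (44.5 + 235) ≈ 37.415 days.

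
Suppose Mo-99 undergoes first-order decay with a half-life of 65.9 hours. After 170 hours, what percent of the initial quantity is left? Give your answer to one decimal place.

16.7%

n = 170/65.9 ≈ 2.5797 half-lives.
Fraction remaining = (1/2)^2.5797 ≈ 0.16728, i.e. 16.728%.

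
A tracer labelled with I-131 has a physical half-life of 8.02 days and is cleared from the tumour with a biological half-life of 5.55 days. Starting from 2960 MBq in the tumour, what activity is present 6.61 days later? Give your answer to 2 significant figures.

1/t_eff = 1/t_phys + 1/t_biol = 1/8.02 + 1/5.55 = 0.30487 per day.
t_eff = 8.02 × 5.55 / (8.02 + 5.55) ≈ 3.2801 days.
Remaining = 2960 × (1/2)^(6.61/3.2801) = 2960 × (1/2)^2.0152 ≈ 732.25 MBq.

730 MBq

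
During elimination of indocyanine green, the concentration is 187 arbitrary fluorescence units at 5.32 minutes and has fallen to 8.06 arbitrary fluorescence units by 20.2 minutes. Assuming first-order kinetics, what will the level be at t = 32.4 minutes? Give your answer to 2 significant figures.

0.61 arbitrary fluorescence units

Over Δt = 20.2 − 5.32 = 14.88 minutes, the level fell by a factor of 187/8.06 ≈ 23.201.
n = log₂(23.201) ≈ 4.5361 half-lives, so t½ = 14.88/4.5361 ≈ 3.2803 minutes.
From t = 20.2 to t = 32.4: 8.06 × (1/2)^((32.4−20.2)/3.2803) ≈ 0.61202 arbitrary fluorescence units.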